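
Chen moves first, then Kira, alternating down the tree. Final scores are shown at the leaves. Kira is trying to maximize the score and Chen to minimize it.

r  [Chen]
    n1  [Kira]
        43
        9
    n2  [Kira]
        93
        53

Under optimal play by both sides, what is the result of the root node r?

43

n1 (Kira): max(43, 9) = 43
n2 (Kira): max(93, 53) = 93
r (Chen): min(43, 93) = 43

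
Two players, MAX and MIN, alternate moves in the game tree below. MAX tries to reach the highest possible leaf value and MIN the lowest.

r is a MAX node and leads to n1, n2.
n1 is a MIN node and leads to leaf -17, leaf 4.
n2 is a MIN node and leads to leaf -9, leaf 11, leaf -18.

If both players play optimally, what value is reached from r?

n1 (MIN): min(-17, 4) = -17
n2 (MIN): min(-9, 11, -18) = -18
r (MAX): max(-17, -18) = -17

-17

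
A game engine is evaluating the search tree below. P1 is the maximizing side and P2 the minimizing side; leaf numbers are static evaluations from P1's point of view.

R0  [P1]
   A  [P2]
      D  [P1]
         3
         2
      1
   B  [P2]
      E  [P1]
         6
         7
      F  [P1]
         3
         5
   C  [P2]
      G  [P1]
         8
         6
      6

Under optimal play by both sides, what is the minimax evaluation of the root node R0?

6

D (P1): max(3, 2) = 3
A (P2): min(3, 1) = 1
E (P1): max(6, 7) = 7
F (P1): max(3, 5) = 5
B (P2): min(7, 5) = 5
G (P1): max(8, 6) = 8
C (P2): min(8, 6) = 6
R0 (P1): max(1, 5, 6) = 6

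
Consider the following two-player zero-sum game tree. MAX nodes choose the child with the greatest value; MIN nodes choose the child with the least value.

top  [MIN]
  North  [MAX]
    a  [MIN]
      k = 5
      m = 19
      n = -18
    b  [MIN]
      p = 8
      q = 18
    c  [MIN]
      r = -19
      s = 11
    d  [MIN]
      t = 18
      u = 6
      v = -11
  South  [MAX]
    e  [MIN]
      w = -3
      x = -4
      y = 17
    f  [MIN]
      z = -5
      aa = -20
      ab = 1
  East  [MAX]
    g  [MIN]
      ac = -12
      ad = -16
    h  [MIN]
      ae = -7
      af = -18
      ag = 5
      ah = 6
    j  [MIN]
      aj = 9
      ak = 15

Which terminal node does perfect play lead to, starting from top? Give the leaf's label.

x

a (MIN): min(5, 19, -18) = -18
b (MIN): min(8, 18) = 8
c (MIN): min(-19, 11) = -19
d (MIN): min(18, 6, -11) = -11
North (MAX): max(-18, 8, -19, -11) = 8
e (MIN): min(-3, -4, 17) = -4
f (MIN): min(-5, -20, 1) = -20
South (MAX): max(-4, -20) = -4
g (MIN): min(-12, -16) = -16
h (MIN): min(-7, -18, 5, 6) = -18
j (MIN): min(9, 15) = 9
East (MAX): max(-16, -18, 9) = 9
top (MIN): min(8, -4, 9) = -4
At top, MIN picks South (lowest: -4).
At South, MAX picks e (highest: -4).
At e, MIN picks x (lowest: -4).
Terminal value -4.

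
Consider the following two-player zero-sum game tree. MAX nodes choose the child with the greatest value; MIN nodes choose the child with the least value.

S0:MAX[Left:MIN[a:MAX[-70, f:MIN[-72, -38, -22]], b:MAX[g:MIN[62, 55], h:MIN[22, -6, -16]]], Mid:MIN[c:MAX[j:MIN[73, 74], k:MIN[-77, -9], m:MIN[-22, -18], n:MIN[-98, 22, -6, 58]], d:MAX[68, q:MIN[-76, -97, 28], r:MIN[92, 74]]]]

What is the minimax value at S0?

f (MIN): min(-72, -38, -22) = -72
a (MAX): max(-70, -72) = -70
g (MIN): min(62, 55) = 55
h (MIN): min(22, -6, -16) = -16
b (MAX): max(55, -16) = 55
Left (MIN): min(-70, 55) = -70
j (MIN): min(73, 74) = 73
k (MIN): min(-77, -9) = -77
m (MIN): min(-22, -18) = -22
n (MIN): min(-98, 22, -6, 58) = -98
c (MAX): max(73, -77, -22, -98) = 73
q (MIN): min(-76, -97, 28) = -97
r (MIN): min(92, 74) = 74
d (MAX): max(68, -97, 74) = 74
Mid (MIN): min(73, 74) = 73
S0 (MAX): max(-70, 73) = 73

73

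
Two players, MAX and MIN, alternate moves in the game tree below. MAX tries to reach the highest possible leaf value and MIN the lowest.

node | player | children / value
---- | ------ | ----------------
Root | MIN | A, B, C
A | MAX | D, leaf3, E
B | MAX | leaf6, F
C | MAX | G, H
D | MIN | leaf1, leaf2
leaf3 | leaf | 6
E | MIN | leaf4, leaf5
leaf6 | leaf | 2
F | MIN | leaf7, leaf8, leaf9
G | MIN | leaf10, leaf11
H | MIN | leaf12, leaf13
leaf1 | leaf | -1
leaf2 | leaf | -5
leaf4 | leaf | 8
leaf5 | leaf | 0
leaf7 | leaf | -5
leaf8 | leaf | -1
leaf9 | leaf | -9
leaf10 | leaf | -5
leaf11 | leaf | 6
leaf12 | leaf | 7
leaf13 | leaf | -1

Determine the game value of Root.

D (MIN): min(-1, -5) = -5
E (MIN): min(8, 0) = 0
A (MAX): max(-5, 6, 0) = 6
F (MIN): min(-5, -1, -9) = -9
B (MAX): max(2, -9) = 2
G (MIN): min(-5, 6) = -5
H (MIN): min(7, -1) = -1
C (MAX): max(-5, -1) = -1
Root (MIN): min(6, 2, -1) = -1

-1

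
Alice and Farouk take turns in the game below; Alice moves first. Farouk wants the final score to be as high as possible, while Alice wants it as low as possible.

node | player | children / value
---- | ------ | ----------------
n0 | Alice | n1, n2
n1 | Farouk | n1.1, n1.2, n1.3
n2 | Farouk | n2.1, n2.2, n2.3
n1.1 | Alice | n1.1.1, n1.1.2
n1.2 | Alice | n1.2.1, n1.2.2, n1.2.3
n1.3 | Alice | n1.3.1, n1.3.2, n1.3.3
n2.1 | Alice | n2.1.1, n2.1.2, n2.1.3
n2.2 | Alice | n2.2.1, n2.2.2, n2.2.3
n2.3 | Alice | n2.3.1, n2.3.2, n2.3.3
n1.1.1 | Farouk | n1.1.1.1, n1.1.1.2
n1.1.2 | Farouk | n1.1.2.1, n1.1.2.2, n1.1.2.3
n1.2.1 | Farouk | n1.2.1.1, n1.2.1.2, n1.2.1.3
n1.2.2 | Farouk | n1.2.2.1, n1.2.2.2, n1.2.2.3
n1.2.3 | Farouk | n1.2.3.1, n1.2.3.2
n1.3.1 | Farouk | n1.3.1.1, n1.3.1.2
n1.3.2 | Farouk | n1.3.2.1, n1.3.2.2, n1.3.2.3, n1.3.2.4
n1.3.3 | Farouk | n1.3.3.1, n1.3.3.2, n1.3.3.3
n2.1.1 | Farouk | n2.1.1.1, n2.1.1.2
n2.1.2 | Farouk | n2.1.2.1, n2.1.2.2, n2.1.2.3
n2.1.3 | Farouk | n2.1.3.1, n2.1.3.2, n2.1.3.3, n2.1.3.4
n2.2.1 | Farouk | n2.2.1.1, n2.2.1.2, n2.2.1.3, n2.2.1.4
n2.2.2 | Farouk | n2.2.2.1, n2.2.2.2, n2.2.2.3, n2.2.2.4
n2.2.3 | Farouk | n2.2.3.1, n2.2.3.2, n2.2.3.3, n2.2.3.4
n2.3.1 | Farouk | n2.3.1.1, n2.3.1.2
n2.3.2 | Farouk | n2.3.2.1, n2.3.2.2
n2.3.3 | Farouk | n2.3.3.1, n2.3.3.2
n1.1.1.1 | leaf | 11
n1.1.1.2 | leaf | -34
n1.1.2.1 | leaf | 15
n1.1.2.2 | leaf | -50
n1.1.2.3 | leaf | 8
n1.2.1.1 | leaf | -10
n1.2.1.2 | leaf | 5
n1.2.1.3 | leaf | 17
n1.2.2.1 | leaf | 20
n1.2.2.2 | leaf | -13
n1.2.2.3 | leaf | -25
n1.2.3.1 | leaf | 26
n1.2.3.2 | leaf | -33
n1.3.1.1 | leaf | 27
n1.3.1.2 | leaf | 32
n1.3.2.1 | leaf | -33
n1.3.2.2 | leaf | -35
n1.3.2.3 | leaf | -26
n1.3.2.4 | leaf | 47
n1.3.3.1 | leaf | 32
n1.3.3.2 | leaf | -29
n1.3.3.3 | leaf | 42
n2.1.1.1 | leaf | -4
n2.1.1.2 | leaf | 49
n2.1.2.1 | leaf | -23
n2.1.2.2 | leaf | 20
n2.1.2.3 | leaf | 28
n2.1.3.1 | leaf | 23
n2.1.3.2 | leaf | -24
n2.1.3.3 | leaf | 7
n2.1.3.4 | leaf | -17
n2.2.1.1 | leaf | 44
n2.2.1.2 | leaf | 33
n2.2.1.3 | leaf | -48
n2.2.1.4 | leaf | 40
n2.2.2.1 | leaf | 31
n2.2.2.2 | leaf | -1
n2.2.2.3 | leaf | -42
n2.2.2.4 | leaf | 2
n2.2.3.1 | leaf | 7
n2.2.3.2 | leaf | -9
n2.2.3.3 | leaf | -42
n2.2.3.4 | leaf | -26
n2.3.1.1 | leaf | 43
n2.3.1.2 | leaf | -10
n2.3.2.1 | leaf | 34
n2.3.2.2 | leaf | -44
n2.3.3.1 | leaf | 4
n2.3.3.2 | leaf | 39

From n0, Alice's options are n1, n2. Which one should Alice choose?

n1.1.1 (Farouk): max(11, -34) = 11
n1.1.2 (Farouk): max(15, -50, 8) = 15
n1.1 (Alice): min(11, 15) = 11
n1.2.1 (Farouk): max(-10, 5, 17) = 17
n1.2.2 (Farouk): max(20, -13, -25) = 20
n1.2.3 (Farouk): max(26, -33) = 26
n1.2 (Alice): min(17, 20, 26) = 17
n1.3.1 (Farouk): max(27, 32) = 32
n1.3.2 (Farouk): max(-33, -35, -26, 47) = 47
n1.3.3 (Farouk): max(32, -29, 42) = 42
n1.3 (Alice): min(32, 47, 42) = 32
n1 (Farouk): max(11, 17, 32) = 32
n2.1.1 (Farouk): max(-4, 49) = 49
n2.1.2 (Farouk): max(-23, 20, 28) = 28
n2.1.3 (Farouk): max(23, -24, 7, -17) = 23
n2.1 (Alice): min(49, 28, 23) = 23
n2.2.1 (Farouk): max(44, 33, -48, 40) = 44
n2.2.2 (Farouk): max(31, -1, -42, 2) = 31
n2.2.3 (Farouk): max(7, -9, -42, -26) = 7
n2.2 (Alice): min(44, 31, 7) = 7
n2.3.1 (Farouk): max(43, -10) = 43
n2.3.2 (Farouk): max(34, -44) = 34
n2.3.3 (Farouk): max(4, 39) = 39
n2.3 (Alice): min(43, 34, 39) = 34
n2 (Farouk): max(23, 7, 34) = 34
n0 (Alice): min(32, 34) = 32
Alice at n0 wants the lowest of {n1=32, n2=34}, so chooses n1.

n1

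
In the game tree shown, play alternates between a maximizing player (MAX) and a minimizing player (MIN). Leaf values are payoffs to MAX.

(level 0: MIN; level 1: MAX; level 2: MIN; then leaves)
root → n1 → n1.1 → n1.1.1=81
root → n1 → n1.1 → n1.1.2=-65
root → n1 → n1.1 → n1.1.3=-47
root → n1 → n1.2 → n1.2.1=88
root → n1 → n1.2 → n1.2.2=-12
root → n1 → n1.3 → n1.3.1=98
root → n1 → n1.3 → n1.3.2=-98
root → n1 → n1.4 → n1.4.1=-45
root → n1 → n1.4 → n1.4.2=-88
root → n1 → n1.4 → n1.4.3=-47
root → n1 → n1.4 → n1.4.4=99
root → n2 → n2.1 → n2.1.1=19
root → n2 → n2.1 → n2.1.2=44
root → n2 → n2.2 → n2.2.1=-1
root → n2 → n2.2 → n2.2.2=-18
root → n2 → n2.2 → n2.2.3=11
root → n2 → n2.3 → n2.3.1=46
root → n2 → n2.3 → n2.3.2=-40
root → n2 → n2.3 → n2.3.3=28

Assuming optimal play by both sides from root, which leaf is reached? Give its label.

n1.1 (MIN): min(81, -65, -47) = -65
n1.2 (MIN): min(88, -12) = -12
n1.3 (MIN): min(98, -98) = -98
n1.4 (MIN): min(-45, -88, -47, 99) = -88
n1 (MAX): max(-65, -12, -98, -88) = -12
n2.1 (MIN): min(19, 44) = 19
n2.2 (MIN): min(-1, -18, 11) = -18
n2.3 (MIN): min(46, -40, 28) = -40
n2 (MAX): max(19, -18, -40) = 19
root (MIN): min(-12, 19) = -12
At root, MIN picks n1 (lowest: -12).
At n1, MAX picks n1.2 (highest: -12).
At n1.2, MIN picks n1.2.2 (lowest: -12).
Terminal value -12.

n1.2.2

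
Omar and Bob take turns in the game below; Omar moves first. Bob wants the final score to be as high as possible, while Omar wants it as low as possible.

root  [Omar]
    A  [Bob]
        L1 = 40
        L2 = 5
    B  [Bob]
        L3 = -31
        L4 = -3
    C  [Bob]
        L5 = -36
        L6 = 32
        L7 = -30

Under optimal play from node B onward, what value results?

B (Bob): max(-31, -3) = -3

-3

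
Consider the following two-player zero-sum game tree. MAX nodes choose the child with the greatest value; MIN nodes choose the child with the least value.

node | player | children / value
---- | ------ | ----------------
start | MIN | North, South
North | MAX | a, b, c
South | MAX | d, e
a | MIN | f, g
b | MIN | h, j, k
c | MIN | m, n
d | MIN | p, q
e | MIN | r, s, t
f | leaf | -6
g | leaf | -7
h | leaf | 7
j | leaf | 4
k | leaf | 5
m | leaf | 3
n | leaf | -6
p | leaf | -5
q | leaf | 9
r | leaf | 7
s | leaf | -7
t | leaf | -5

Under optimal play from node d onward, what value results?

d (MIN): min(-5, 9) = -5

-5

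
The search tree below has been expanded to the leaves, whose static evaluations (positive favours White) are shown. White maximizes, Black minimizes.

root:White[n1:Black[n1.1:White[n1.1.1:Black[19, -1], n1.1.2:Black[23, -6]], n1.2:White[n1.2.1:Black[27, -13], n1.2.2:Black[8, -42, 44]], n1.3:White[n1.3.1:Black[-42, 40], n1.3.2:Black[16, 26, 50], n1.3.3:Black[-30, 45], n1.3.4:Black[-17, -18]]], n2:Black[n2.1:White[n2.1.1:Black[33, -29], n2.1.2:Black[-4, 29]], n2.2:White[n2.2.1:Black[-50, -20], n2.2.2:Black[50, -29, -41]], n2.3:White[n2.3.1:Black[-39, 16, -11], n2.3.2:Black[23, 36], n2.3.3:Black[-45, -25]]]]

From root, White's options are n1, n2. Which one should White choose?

n1.1.1 (Black): min(19, -1) = -1
n1.1.2 (Black): min(23, -6) = -6
n1.1 (White): max(-1, -6) = -1
n1.2.1 (Black): min(27, -13) = -13
n1.2.2 (Black): min(8, -42, 44) = -42
n1.2 (White): max(-13, -42) = -13
n1.3.1 (Black): min(-42, 40) = -42
n1.3.2 (Black): min(16, 26, 50) = 16
n1.3.3 (Black): min(-30, 45) = -30
n1.3.4 (Black): min(-17, -18) = -18
n1.3 (White): max(-42, 16, -30, -18) = 16
n1 (Black): min(-1, -13, 16) = -13
n2.1.1 (Black): min(33, -29) = -29
n2.1.2 (Black): min(-4, 29) = -4
n2.1 (White): max(-29, -4) = -4
n2.2.1 (Black): min(-50, -20) = -50
n2.2.2 (Black): min(50, -29, -41) = -41
n2.2 (White): max(-50, -41) = -41
n2.3.1 (Black): min(-39, 16, -11) = -39
n2.3.2 (Black): min(23, 36) = 23
n2.3.3 (Black): min(-45, -25) = -45
n2.3 (White): max(-39, 23, -45) = 23
n2 (Black): min(-4, -41, 23) = -41
root (White): max(-13, -41) = -13
White at root wants the highest of {n1=-13, n2=-41}, so chooses n1.

n1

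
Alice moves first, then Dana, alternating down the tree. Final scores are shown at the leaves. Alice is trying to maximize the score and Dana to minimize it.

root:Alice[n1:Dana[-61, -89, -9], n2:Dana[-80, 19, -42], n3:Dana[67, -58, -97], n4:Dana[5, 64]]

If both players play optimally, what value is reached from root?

n1 (Dana): min(-61, -89, -9) = -89
n2 (Dana): min(-80, 19, -42) = -80
n3 (Dana): min(67, -58, -97) = -97
n4 (Dana): min(5, 64) = 5
root (Alice): max(-89, -80, -97, 5) = 5

5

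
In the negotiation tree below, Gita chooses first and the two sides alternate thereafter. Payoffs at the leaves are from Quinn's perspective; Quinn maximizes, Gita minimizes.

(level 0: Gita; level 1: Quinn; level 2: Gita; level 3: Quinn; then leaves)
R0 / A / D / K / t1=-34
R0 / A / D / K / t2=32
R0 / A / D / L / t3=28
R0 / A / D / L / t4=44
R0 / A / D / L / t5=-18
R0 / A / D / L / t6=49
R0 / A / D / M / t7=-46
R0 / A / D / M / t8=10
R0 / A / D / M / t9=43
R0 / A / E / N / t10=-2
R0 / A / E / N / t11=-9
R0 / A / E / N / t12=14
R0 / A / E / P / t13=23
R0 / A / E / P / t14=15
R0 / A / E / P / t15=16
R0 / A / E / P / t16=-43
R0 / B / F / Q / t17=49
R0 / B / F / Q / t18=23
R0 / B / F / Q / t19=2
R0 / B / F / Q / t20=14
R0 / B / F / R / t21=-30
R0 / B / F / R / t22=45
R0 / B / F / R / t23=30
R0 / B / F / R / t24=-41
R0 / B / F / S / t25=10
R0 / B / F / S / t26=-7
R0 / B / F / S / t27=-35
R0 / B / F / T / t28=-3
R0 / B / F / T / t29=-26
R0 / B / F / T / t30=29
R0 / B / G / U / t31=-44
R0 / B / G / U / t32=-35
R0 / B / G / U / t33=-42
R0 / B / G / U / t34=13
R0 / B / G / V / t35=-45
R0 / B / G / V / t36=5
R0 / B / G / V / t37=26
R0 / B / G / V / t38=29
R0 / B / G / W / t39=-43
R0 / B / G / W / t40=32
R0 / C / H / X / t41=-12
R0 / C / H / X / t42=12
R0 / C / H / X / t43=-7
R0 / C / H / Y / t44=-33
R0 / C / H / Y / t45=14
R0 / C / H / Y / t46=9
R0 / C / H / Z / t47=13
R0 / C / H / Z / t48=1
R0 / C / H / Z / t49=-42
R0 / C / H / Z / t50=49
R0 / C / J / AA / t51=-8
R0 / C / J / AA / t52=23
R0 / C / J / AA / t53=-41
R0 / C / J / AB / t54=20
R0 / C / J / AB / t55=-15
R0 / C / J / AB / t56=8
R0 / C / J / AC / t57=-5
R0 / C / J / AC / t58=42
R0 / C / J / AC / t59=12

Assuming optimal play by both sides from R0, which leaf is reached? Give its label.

K (Quinn): max(-34, 32) = 32
L (Quinn): max(28, 44, -18, 49) = 49
M (Quinn): max(-46, 10, 43) = 43
D (Gita): min(32, 49, 43) = 32
N (Quinn): max(-2, -9, 14) = 14
P (Quinn): max(23, 15, 16, -43) = 23
E (Gita): min(14, 23) = 14
A (Quinn): max(32, 14) = 32
Q (Quinn): max(49, 23, 2, 14) = 49
R (Quinn): max(-30, 45, 30, -41) = 45
S (Quinn): max(10, -7, -35) = 10
T (Quinn): max(-3, -26, 29) = 29
F (Gita): min(49, 45, 10, 29) = 10
U (Quinn): max(-44, -35, -42, 13) = 13
V (Quinn): max(-45, 5, 26, 29) = 29
W (Quinn): max(-43, 32) = 32
G (Gita): min(13, 29, 32) = 13
B (Quinn): max(10, 13) = 13
X (Quinn): max(-12, 12, -7) = 12
Y (Quinn): max(-33, 14, 9) = 14
Z (Quinn): max(13, 1, -42, 49) = 49
H (Gita): min(12, 14, 49) = 12
AA (Quinn): max(-8, 23, -41) = 23
AB (Quinn): max(20, -15, 8) = 20
AC (Quinn): max(-5, 42, 12) = 42
J (Gita): min(23, 20, 42) = 20
C (Quinn): max(12, 20) = 20
R0 (Gita): min(32, 13, 20) = 13
At R0, Gita picks B (lowest: 13).
At B, Quinn picks G (highest: 13).
At G, Gita picks U (lowest: 13).
At U, Quinn picks t34 (highest: 13).
Terminal value 13.

t34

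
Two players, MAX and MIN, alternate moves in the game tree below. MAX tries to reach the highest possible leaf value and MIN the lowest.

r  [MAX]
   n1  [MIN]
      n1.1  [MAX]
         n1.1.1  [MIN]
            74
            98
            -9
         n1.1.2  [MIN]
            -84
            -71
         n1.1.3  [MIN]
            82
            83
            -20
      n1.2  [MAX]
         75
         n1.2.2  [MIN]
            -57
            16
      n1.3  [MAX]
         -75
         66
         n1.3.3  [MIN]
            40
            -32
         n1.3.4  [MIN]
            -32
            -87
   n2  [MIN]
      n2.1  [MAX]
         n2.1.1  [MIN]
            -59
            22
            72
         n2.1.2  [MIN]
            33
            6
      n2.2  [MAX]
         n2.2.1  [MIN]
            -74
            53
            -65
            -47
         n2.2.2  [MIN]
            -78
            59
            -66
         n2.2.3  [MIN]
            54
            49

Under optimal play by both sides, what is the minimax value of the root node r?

6

n1.1.1 (MIN): min(74, 98, -9) = -9
n1.1.2 (MIN): min(-84, -71) = -84
n1.1.3 (MIN): min(82, 83, -20) = -20
n1.1 (MAX): max(-9, -84, -20) = -9
n1.2.2 (MIN): min(-57, 16) = -57
n1.2 (MAX): max(75, -57) = 75
n1.3.3 (MIN): min(40, -32) = -32
n1.3.4 (MIN): min(-32, -87) = -87
n1.3 (MAX): max(-75, 66, -32, -87) = 66
n1 (MIN): min(-9, 75, 66) = -9
n2.1.1 (MIN): min(-59, 22, 72) = -59
n2.1.2 (MIN): min(33, 6) = 6
n2.1 (MAX): max(-59, 6) = 6
n2.2.1 (MIN): min(-74, 53, -65, -47) = -74
n2.2.2 (MIN): min(-78, 59, -66) = -78
n2.2.3 (MIN): min(54, 49) = 49
n2.2 (MAX): max(-74, -78, 49) = 49
n2 (MIN): min(6, 49) = 6
r (MAX): max(-9, 6) = 6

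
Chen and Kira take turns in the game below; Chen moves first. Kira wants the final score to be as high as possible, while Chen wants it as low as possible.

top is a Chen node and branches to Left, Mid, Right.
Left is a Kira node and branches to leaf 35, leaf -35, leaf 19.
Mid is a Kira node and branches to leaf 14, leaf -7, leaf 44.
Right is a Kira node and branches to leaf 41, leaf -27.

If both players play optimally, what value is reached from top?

35

Left (Kira): max(35, -35, 19) = 35
Mid (Kira): max(14, -7, 44) = 44
Right (Kira): max(41, -27) = 41
top (Chen): min(35, 44, 41) = 35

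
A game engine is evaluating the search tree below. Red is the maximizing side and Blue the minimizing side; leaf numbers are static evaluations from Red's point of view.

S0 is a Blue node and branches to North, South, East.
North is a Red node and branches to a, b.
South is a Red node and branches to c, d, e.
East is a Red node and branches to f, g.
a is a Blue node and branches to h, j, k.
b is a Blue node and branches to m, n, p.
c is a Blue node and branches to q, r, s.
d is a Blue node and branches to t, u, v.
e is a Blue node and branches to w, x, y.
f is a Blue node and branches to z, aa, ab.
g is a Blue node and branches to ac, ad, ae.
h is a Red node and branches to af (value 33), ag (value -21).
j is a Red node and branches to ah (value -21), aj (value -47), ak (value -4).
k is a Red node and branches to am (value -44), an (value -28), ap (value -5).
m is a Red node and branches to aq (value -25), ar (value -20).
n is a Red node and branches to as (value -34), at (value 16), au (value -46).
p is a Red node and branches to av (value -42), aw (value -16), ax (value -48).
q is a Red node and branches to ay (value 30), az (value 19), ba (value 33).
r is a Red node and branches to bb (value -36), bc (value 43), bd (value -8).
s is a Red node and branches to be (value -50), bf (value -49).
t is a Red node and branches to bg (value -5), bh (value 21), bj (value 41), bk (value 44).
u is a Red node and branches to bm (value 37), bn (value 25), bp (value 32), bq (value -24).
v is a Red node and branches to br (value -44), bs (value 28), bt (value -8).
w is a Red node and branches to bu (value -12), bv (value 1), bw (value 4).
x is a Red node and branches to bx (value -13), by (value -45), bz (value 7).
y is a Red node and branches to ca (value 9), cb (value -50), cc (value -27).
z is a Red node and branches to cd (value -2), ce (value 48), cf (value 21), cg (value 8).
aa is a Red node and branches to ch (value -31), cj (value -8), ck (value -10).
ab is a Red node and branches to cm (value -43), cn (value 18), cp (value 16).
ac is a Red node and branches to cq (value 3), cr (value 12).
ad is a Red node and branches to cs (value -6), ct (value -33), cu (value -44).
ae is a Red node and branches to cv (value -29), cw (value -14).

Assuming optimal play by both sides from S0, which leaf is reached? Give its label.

cj

h (Red): max(33, -21) = 33
j (Red): max(-21, -47, -4) = -4
k (Red): max(-44, -28, -5) = -5
a (Blue): min(33, -4, -5) = -5
m (Red): max(-25, -20) = -20
n (Red): max(-34, 16, -46) = 16
p (Red): max(-42, -16, -48) = -16
b (Blue): min(-20, 16, -16) = -20
North (Red): max(-5, -20) = -5
q (Red): max(30, 19, 33) = 33
r (Red): max(-36, 43, -8) = 43
s (Red): max(-50, -49) = -49
c (Blue): min(33, 43, -49) = -49
t (Red): max(-5, 21, 41, 44) = 44
u (Red): max(37, 25, 32, -24) = 37
v (Red): max(-44, 28, -8) = 28
d (Blue): min(44, 37, 28) = 28
w (Red): max(-12, 1, 4) = 4
x (Red): max(-13, -45, 7) = 7
y (Red): max(9, -50, -27) = 9
e (Blue): min(4, 7, 9) = 4
South (Red): max(-49, 28, 4) = 28
z (Red): max(-2, 48, 21, 8) = 48
aa (Red): max(-31, -8, -10) = -8
ab (Red): max(-43, 18, 16) = 18
f (Blue): min(48, -8, 18) = -8
ac (Red): max(3, 12) = 12
ad (Red): max(-6, -33, -44) = -6
ae (Red): max(-29, -14) = -14
g (Blue): min(12, -6, -14) = -14
East (Red): max(-8, -14) = -8
S0 (Blue): min(-5, 28, -8) = -8
At S0, Blue picks East (lowest: -8).
At East, Red picks f (highest: -8).
At f, Blue picks aa (lowest: -8).
At aa, Red picks cj (highest: -8).
Terminal value -8.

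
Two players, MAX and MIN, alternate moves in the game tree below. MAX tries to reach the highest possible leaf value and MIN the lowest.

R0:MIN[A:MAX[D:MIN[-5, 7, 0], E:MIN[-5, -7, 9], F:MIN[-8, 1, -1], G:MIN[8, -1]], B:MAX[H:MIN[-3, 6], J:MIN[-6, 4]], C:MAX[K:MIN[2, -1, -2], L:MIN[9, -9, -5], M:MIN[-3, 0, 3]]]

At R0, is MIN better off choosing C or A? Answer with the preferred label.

K (MIN): min(2, -1, -2) = -2
L (MIN): min(9, -9, -5) = -9
M (MIN): min(-3, 0, 3) = -3
C (MAX): max(-2, -9, -3) = -2
D (MIN): min(-5, 7, 0) = -5
E (MIN): min(-5, -7, 9) = -7
F (MIN): min(-8, 1, -1) = -8
G (MIN): min(8, -1) = -1
A (MAX): max(-5, -7, -8, -1) = -1
MIN prefers the lower value; C=-2, A=-1. C is better since -2 < -1.

C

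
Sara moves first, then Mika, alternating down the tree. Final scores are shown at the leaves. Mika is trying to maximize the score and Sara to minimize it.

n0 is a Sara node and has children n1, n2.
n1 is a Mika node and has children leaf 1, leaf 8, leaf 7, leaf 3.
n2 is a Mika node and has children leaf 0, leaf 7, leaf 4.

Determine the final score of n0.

n1 (Mika): max(1, 8, 7, 3) = 8
n2 (Mika): max(0, 7, 4) = 7
n0 (Sara): min(8, 7) = 7

7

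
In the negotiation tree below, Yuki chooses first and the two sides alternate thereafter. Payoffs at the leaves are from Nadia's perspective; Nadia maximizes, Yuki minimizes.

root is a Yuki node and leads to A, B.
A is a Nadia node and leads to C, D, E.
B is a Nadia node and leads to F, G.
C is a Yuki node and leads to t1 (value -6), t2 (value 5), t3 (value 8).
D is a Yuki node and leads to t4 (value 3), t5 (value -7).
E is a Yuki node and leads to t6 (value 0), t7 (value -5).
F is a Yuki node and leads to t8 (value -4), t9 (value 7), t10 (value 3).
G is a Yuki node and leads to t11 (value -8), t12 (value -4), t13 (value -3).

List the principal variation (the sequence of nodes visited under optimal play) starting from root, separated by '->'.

C (Yuki): min(-6, 5, 8) = -6
D (Yuki): min(3, -7) = -7
E (Yuki): min(0, -5) = -5
A (Nadia): max(-6, -7, -5) = -5
F (Yuki): min(-4, 7, 3) = -4
G (Yuki): min(-8, -4, -3) = -8
B (Nadia): max(-4, -8) = -4
root (Yuki): min(-5, -4) = -5
At root, Yuki picks A (lowest: -5).
At A, Nadia picks E (highest: -5).
At E, Yuki picks t7 (lowest: -5).
Terminal value -5.

root -> A -> E -> t7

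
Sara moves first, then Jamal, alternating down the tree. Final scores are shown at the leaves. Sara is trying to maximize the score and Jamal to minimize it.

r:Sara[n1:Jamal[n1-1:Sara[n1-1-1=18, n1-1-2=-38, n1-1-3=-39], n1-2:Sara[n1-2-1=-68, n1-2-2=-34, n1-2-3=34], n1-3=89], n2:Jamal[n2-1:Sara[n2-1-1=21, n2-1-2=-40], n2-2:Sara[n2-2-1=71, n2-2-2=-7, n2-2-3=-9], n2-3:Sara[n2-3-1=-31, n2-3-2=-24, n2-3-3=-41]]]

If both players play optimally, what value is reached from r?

n1-1 (Sara): max(18, -38, -39) = 18
n1-2 (Sara): max(-68, -34, 34) = 34
n1 (Jamal): min(18, 34, 89) = 18
n2-1 (Sara): max(21, -40) = 21
n2-2 (Sara): max(71, -7, -9) = 71
n2-3 (Sara): max(-31, -24, -41) = -24
n2 (Jamal): min(21, 71, -24) = -24
r (Sara): max(18, -24) = 18

18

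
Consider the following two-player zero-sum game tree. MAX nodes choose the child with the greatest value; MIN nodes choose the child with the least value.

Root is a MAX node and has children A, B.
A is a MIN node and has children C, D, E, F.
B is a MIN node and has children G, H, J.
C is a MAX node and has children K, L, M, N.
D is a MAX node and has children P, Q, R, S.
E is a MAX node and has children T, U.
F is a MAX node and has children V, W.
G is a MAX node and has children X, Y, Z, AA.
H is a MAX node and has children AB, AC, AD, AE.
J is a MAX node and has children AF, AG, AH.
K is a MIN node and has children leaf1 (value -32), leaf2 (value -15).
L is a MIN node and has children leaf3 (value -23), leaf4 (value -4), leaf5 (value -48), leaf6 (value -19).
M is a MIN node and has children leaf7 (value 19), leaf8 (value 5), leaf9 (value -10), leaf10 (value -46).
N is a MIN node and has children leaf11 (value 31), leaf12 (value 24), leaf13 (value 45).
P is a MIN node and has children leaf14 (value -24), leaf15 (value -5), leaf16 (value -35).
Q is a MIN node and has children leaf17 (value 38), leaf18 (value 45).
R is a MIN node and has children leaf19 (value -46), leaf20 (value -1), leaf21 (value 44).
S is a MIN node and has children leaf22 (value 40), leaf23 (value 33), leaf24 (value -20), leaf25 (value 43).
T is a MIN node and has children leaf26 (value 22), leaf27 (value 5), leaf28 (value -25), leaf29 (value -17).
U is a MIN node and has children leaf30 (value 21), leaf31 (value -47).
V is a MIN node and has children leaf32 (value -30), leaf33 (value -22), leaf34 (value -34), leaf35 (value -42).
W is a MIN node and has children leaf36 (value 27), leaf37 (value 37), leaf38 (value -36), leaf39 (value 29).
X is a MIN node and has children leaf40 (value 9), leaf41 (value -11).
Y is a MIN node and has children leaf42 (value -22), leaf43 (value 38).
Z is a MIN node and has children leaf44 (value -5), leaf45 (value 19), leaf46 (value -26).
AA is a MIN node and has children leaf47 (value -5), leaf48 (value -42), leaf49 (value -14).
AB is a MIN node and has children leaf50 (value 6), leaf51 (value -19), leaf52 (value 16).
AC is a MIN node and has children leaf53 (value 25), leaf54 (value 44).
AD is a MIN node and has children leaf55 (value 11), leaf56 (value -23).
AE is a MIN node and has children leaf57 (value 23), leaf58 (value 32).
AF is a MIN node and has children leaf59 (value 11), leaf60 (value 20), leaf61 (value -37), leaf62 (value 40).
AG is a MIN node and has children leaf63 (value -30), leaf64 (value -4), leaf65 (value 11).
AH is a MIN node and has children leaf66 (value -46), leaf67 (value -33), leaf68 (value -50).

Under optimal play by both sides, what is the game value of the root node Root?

K (MIN): min(-32, -15) = -32
L (MIN): min(-23, -4, -48, -19) = -48
M (MIN): min(19, 5, -10, -46) = -46
N (MIN): min(31, 24, 45) = 24
C (MAX): max(-32, -48, -46, 24) = 24
P (MIN): min(-24, -5, -35) = -35
Q (MIN): min(38, 45) = 38
R (MIN): min(-46, -1, 44) = -46
S (MIN): min(40, 33, -20, 43) = -20
D (MAX): max(-35, 38, -46, -20) = 38
T (MIN): min(22, 5, -25, -17) = -25
U (MIN): min(21, -47) = -47
E (MAX): max(-25, -47) = -25
V (MIN): min(-30, -22, -34, -42) = -42
W (MIN): min(27, 37, -36, 29) = -36
F (MAX): max(-42, -36) = -36
A (MIN): min(24, 38, -25, -36) = -36
X (MIN): min(9, -11) = -11
Y (MIN): min(-22, 38) = -22
Z (MIN): min(-5, 19, -26) = -26
AA (MIN): min(-5, -42, -14) = -42
G (MAX): max(-11, -22, -26, -42) = -11
AB (MIN): min(6, -19, 16) = -19
AC (MIN): min(25, 44) = 25
AD (MIN): min(11, -23) = -23
AE (MIN): min(23, 32) = 23
H (MAX): max(-19, 25, -23, 23) = 25
AF (MIN): min(11, 20, -37, 40) = -37
AG (MIN): min(-30, -4, 11) = -30
AH (MIN): min(-46, -33, -50) = -50
J (MAX): max(-37, -30, -50) = -30
B (MIN): min(-11, 25, -30) = -30
Root (MAX): max(-36, -30) = -30

-30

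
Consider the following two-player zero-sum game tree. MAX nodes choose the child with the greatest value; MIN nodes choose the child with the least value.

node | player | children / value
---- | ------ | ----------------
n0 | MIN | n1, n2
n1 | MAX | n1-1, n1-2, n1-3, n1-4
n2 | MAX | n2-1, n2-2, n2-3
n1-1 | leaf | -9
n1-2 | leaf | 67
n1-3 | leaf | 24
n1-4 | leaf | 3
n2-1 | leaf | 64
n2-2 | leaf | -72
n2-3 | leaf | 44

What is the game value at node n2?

64

n2 (MAX): max(64, -72, 44) = 64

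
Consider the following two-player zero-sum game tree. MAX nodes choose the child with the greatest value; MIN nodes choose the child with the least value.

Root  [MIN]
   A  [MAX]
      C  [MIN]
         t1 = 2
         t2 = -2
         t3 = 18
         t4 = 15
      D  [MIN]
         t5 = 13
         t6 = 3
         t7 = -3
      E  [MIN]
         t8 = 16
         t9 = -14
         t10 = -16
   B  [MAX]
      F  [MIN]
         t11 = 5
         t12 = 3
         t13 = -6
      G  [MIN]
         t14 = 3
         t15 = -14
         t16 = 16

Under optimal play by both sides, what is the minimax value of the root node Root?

C (MIN): min(2, -2, 18, 15) = -2
D (MIN): min(13, 3, -3) = -3
E (MIN): min(16, -14, -16) = -16
A (MAX): max(-2, -3, -16) = -2
F (MIN): min(5, 3, -6) = -6
G (MIN): min(3, -14, 16) = -14
B (MAX): max(-6, -14) = -6
Root (MIN): min(-2, -6) = -6

-6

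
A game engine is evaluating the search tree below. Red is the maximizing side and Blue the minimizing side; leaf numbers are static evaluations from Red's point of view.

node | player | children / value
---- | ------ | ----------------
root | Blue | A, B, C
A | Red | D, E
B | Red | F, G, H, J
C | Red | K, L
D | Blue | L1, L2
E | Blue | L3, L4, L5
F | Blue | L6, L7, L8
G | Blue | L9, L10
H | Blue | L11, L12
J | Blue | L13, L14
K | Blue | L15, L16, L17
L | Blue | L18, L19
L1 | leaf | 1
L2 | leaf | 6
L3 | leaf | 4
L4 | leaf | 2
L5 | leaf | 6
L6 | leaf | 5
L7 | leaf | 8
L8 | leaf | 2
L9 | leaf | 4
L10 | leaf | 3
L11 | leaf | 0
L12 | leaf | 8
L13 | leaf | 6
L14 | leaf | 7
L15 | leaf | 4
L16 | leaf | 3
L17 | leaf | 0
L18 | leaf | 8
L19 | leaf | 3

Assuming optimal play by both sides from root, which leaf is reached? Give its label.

D (Blue): min(1, 6) = 1
E (Blue): min(4, 2, 6) = 2
A (Red): max(1, 2) = 2
F (Blue): min(5, 8, 2) = 2
G (Blue): min(4, 3) = 3
H (Blue): min(0, 8) = 0
J (Blue): min(6, 7) = 6
B (Red): max(2, 3, 0, 6) = 6
K (Blue): min(4, 3, 0) = 0
L (Blue): min(8, 3) = 3
C (Red): max(0, 3) = 3
root (Blue): min(2, 6, 3) = 2
At root, Blue picks A (lowest: 2).
At A, Red picks E (highest: 2).
At E, Blue picks L4 (lowest: 2).
Terminal value 2.

L4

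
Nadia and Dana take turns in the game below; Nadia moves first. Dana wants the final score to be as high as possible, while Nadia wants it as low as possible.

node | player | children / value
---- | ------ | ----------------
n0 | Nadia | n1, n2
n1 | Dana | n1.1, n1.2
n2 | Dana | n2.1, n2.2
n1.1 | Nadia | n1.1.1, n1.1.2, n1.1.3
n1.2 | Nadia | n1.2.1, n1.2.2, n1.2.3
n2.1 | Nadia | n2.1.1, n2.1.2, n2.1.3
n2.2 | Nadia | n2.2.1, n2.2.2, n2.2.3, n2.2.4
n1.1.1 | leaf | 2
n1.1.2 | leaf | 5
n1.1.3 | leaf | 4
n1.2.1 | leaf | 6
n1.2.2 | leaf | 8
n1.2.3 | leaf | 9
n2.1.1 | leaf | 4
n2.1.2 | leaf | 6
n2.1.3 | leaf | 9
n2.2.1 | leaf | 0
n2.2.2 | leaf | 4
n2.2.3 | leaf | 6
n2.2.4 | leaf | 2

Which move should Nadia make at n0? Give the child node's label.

n2

n1.1 (Nadia): min(2, 5, 4) = 2
n1.2 (Nadia): min(6, 8, 9) = 6
n1 (Dana): max(2, 6) = 6
n2.1 (Nadia): min(4, 6, 9) = 4
n2.2 (Nadia): min(0, 4, 6, 2) = 0
n2 (Dana): max(4, 0) = 4
n0 (Nadia): min(6, 4) = 4
Nadia at n0 wants the lowest of {n1=6, n2=4}, so chooses n2.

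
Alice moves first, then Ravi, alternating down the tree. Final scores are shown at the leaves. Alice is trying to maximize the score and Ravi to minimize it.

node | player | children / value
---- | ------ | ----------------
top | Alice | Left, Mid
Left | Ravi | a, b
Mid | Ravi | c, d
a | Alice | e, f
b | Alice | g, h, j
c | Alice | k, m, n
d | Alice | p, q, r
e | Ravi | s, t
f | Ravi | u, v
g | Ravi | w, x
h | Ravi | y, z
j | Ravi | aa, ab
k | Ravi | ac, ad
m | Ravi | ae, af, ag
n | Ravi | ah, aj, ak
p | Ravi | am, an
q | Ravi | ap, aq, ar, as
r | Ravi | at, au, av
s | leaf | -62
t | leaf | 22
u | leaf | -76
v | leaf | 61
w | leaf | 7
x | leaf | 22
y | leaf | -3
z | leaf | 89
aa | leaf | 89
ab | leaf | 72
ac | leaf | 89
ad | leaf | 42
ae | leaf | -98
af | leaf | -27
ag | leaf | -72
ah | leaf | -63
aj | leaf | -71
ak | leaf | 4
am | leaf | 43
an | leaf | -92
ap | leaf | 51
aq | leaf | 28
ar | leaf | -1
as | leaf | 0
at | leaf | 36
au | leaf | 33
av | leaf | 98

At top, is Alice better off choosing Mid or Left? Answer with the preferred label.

k (Ravi): min(89, 42) = 42
m (Ravi): min(-98, -27, -72) = -98
n (Ravi): min(-63, -71, 4) = -71
c (Alice): max(42, -98, -71) = 42
p (Ravi): min(43, -92) = -92
q (Ravi): min(51, 28, -1, 0) = -1
r (Ravi): min(36, 33, 98) = 33
d (Alice): max(-92, -1, 33) = 33
Mid (Ravi): min(42, 33) = 33
e (Ravi): min(-62, 22) = -62
f (Ravi): min(-76, 61) = -76
a (Alice): max(-62, -76) = -62
g (Ravi): min(7, 22) = 7
h (Ravi): min(-3, 89) = -3
j (Ravi): min(89, 72) = 72
b (Alice): max(7, -3, 72) = 72
Left (Ravi): min(-62, 72) = -62
Alice prefers the higher value; Mid=33, Left=-62. Mid is better since 33 > -62.

Mid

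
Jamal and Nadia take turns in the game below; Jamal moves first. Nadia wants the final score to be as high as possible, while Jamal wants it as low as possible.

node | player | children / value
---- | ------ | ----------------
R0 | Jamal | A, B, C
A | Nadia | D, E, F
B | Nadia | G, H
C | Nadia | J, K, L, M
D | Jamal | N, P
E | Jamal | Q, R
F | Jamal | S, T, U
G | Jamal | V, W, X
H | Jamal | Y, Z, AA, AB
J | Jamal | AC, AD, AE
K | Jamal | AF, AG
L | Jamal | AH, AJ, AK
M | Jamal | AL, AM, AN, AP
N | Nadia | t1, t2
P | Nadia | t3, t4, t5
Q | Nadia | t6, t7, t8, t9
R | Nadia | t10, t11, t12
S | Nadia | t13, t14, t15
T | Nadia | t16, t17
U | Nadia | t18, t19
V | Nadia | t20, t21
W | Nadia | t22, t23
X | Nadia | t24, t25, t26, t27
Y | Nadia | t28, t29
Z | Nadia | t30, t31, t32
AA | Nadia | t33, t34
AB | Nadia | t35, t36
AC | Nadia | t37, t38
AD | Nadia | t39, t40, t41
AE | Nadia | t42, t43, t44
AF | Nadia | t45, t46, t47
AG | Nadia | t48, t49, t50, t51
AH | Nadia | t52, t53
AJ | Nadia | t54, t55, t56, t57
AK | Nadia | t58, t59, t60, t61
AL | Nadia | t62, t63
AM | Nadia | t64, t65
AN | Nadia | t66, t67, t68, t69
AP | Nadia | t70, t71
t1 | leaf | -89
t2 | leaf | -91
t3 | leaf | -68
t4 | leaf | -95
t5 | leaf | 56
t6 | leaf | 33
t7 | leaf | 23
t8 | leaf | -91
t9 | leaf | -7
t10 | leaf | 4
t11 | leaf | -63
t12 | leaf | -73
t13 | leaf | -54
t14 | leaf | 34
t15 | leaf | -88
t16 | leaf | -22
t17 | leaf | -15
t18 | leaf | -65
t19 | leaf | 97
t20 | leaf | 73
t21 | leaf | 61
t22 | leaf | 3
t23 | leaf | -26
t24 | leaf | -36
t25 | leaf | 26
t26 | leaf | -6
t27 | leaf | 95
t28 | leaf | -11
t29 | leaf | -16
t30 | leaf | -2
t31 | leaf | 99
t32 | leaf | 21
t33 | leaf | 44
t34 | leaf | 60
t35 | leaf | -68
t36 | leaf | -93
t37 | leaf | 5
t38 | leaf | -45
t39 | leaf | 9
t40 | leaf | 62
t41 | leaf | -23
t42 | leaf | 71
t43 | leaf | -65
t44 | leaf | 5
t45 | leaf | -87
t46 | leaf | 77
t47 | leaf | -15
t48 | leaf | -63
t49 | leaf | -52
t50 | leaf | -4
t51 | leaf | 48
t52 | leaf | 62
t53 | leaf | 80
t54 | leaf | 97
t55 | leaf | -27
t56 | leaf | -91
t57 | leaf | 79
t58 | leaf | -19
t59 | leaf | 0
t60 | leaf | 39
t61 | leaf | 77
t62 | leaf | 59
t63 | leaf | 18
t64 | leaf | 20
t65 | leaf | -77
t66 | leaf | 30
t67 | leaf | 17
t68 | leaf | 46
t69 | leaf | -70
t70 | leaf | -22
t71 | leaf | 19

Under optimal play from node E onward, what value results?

Q (Nadia): max(33, 23, -91, -7) = 33
R (Nadia): max(4, -63, -73) = 4
E (Jamal): min(33, 4) = 4

4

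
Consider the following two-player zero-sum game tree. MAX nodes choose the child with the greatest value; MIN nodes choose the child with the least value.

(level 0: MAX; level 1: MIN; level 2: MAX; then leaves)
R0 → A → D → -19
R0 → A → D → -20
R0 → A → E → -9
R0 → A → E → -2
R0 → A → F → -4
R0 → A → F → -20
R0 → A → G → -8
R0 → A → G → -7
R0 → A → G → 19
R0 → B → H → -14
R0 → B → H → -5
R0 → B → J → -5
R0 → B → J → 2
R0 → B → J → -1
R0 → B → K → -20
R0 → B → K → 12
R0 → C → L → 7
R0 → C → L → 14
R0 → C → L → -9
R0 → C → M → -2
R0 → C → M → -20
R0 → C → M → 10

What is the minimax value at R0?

D (MAX): max(-19, -20) = -19
E (MAX): max(-9, -2) = -2
F (MAX): max(-4, -20) = -4
G (MAX): max(-8, -7, 19) = 19
A (MIN): min(-19, -2, -4, 19) = -19
H (MAX): max(-14, -5) = -5
J (MAX): max(-5, 2, -1) = 2
K (MAX): max(-20, 12) = 12
B (MIN): min(-5, 2, 12) = -5
L (MAX): max(7, 14, -9) = 14
M (MAX): max(-2, -20, 10) = 10
C (MIN): min(14, 10) = 10
R0 (MAX): max(-19, -5, 10) = 10

10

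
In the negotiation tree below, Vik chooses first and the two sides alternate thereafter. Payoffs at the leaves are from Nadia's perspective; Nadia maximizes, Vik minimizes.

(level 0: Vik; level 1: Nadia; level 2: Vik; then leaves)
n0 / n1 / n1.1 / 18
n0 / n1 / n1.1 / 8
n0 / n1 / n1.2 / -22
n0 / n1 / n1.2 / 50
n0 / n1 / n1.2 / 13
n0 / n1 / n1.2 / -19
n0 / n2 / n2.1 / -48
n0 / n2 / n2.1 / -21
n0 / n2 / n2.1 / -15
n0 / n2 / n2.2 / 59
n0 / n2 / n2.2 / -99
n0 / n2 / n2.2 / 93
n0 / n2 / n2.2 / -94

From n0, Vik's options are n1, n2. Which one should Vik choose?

n2

n1.1 (Vik): min(18, 8) = 8
n1.2 (Vik): min(-22, 50, 13, -19) = -22
n1 (Nadia): max(8, -22) = 8
n2.1 (Vik): min(-48, -21, -15) = -48
n2.2 (Vik): min(59, -99, 93, -94) = -99
n2 (Nadia): max(-48, -99) = -48
n0 (Vik): min(8, -48) = -48
Vik at n0 wants the lowest of {n1=8, n2=-48}, so chooses n2.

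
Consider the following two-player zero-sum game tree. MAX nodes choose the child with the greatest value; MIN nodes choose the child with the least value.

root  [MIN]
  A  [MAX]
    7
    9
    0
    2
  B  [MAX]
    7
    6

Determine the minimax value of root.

A (MAX): max(7, 9, 0, 2) = 9
B (MAX): max(7, 6) = 7
root (MIN): min(9, 7) = 7

7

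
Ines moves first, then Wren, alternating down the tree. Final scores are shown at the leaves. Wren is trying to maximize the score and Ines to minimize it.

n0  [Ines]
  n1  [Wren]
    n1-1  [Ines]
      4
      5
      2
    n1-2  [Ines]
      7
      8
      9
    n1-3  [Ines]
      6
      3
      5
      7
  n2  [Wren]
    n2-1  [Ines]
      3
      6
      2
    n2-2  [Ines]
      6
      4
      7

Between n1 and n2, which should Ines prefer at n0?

n1-1 (Ines): min(4, 5, 2) = 2
n1-2 (Ines): min(7, 8, 9) = 7
n1-3 (Ines): min(6, 3, 5, 7) = 3
n1 (Wren): max(2, 7, 3) = 7
n2-1 (Ines): min(3, 6, 2) = 2
n2-2 (Ines): min(6, 4, 7) = 4
n2 (Wren): max(2, 4) = 4
Ines prefers the lower value; n1=7, n2=4. n2 is better since 4 < 7.

n2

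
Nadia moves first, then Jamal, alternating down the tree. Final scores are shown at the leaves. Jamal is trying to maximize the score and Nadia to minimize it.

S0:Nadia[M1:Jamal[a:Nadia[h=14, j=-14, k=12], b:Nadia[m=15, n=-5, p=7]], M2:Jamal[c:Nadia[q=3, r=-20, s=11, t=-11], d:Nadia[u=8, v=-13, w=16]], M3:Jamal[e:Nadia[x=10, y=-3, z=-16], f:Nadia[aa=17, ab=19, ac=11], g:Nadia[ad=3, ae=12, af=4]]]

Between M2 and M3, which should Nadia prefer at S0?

c (Nadia): min(3, -20, 11, -11) = -20
d (Nadia): min(8, -13, 16) = -13
M2 (Jamal): max(-20, -13) = -13
e (Nadia): min(10, -3, -16) = -16
f (Nadia): min(17, 19, 11) = 11
g (Nadia): min(3, 12, 4) = 3
M3 (Jamal): max(-16, 11, 3) = 11
Nadia prefers the lower value; M2=-13, M3=11. M2 is better since -13 < 11.

M2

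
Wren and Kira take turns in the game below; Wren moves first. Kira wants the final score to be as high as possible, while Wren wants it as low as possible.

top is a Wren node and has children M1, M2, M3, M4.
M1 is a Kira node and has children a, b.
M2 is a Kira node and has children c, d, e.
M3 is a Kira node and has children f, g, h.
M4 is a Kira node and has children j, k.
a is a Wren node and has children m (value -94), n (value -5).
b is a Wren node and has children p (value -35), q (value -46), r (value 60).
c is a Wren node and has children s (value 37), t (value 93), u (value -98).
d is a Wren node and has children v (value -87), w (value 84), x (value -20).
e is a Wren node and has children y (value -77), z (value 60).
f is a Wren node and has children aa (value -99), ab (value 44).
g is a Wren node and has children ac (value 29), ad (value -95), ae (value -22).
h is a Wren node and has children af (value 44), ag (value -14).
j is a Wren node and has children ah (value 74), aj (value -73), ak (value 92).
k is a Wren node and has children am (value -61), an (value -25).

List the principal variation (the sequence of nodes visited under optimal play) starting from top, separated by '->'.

a (Wren): min(-94, -5) = -94
b (Wren): min(-35, -46, 60) = -46
M1 (Kira): max(-94, -46) = -46
c (Wren): min(37, 93, -98) = -98
d (Wren): min(-87, 84, -20) = -87
e (Wren): min(-77, 60) = -77
M2 (Kira): max(-98, -87, -77) = -77
f (Wren): min(-99, 44) = -99
g (Wren): min(29, -95, -22) = -95
h (Wren): min(44, -14) = -14
M3 (Kira): max(-99, -95, -14) = -14
j (Wren): min(74, -73, 92) = -73
k (Wren): min(-61, -25) = -61
M4 (Kira): max(-73, -61) = -61
top (Wren): min(-46, -77, -14, -61) = -77
At top, Wren picks M2 (lowest: -77).
At M2, Kira picks e (highest: -77).
At e, Wren picks y (lowest: -77).
Terminal value -77.

top -> M2 -> e -> y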